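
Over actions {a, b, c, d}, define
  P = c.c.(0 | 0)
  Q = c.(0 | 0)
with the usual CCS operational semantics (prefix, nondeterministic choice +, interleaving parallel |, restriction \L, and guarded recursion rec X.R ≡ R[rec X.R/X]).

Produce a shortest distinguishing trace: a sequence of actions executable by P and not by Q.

Reachable graph of P (3 states):
  u0 = c.c.(0 | 0) → —c→ u1
  u1 = c.(0 | 0) → —c→ u2
  u2 = 0 | 0 → (no moves)
Reachable graph of Q (2 states):
  v0 = c.(0 | 0) → —c→ v1
  v1 = 0 | 0 → (no moves)
Trace ⟨cc⟩ through P, begin at {u0}:
  [1] c ⇒ {u1}
  [2] c ⇒ {u2}
  P completes σ.
Trace ⟨cc⟩ through Q, begin at {v0}:
  [1] c ⇒ {v1}
  [2] c ⇒ no successor for Q

cc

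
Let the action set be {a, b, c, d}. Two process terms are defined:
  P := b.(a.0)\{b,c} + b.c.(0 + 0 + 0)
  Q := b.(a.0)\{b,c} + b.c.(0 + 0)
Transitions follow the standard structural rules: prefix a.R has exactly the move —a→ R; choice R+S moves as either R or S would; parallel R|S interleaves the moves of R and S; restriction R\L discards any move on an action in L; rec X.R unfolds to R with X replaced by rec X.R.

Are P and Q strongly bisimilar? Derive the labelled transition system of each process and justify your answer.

Reachable graph of P (5 states):
  p0 = b.(a.0)\{b,c} + b.c.(0 + 0 + 0) | -b-> p1, -b-> p2
  p1 = (a.0)\{b,c} | -a-> p3
  p2 = c.(0 + 0 + 0) | -c-> p4
  p3 = 0\{b,c} | ∅
  p4 = 0 + 0 + 0 | ∅
Reachable graph of Q (5 states):
  q0 = b.(a.0)\{b,c} + b.c.(0 + 0) | -b-> q1, -b-> q2
  q1 = (a.0)\{b,c} | -a-> q3
  q2 = c.(0 + 0) | -c-> q4
  q3 = 0\{b,c} | ∅
  q4 = 0 + 0 | ∅
Bisimilarity quotient blocks:
  B0 = {p0, q0}
  B1 = {p1, q1}
  B2 = {p3, p4, q3, q4}
  B3 = {p2, q2}
p0 ∈ B0, q0 ∈ B0 → same block

P ~ Q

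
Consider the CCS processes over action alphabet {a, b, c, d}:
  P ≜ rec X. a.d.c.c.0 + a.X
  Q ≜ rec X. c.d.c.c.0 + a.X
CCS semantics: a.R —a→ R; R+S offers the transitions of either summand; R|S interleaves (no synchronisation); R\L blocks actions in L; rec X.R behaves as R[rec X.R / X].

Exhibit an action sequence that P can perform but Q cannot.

ad

LTS(P): 5 reachable states
  p0 = rec X. a.d.c.c.0 + a.X has moves ··a··> p0, ··a··> p1
  p1 = d.c.c.0 has moves ··d··> p2
  p2 = c.c.0 has moves ··c··> p3
  p3 = c.0 has moves ··c··> p4
  p4 = 0 has moves (no moves)
LTS(Q): 5 reachable states
  q0 = rec X. c.d.c.c.0 + a.X has moves ··a··> q0, ··c··> q1
  q1 = d.c.c.0 has moves ··d··> q2
  q2 = c.c.0 has moves ··c··> q3
  q3 = c.0 has moves ··c··> q4
  q4 = 0 has moves (no moves)
Run σ = ⟨ad⟩ on P: start {p0}
  after a @ step 1: {p0, p1}
  after d @ step 2: {p2}
  ✓ P
Run σ = ⟨ad⟩ on Q: start {q0}
  after a @ step 1: {q0}
  after d @ step 2: ∅ (Q stuck)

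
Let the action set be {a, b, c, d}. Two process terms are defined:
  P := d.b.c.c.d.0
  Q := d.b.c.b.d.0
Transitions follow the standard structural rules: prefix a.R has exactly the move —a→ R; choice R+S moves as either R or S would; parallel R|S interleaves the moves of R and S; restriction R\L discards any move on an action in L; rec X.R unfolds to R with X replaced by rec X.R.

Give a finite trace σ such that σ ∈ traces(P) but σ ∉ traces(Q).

dbcc

Reachable graph of P (6 states):
  s0 = d.b.c.c.d.0 → =d=> s1
  s1 = b.c.c.d.0 → =b=> s2
  s2 = c.c.d.0 → =c=> s3
  s3 = c.d.0 → =c=> s4
  s4 = d.0 → =d=> s5
  s5 = 0 → ∅
Reachable graph of Q (6 states):
  t0 = d.b.c.b.d.0 → =d=> t1
  t1 = b.c.b.d.0 → =b=> t2
  t2 = c.b.d.0 → =c=> t3
  t3 = b.d.0 → =b=> t4
  t4 = d.0 → =d=> t5
  t5 = 0 → ∅
Run σ = ⟨dbcc⟩ on P: start {s0}
  after d @ step 1: {s1}
  after b @ step 2: {s2}
  after c @ step 3: {s3}
  after c @ step 4: {s4}
  ✓ P
Run σ = ⟨dbcc⟩ on Q: start {t0}
  after d @ step 1: {t1}
  after b @ step 2: {t2}
  after c @ step 3: {t3}
  after c @ step 4: ∅ (Q stuck)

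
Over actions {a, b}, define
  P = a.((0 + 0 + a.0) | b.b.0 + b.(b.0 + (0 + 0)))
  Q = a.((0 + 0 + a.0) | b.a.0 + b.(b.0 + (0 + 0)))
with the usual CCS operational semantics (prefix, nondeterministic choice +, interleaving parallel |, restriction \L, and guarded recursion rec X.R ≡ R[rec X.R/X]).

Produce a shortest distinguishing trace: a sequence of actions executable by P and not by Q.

Reachable graph of P (9 states):
  p0 = a.((0 + 0 + a.0) | b.b.0 + b.(b.0 + (0 + 0))) → --a--▸ p1
  p1 = (0 + 0 + a.0) | b.b.0 + b.(b.0 + (0 + 0)) → --a--▸ p2, --b--▸ p3, --b--▸ p4
  p2 = 0 | b.b.0 → --b--▸ p5
  p3 = (0 + 0 + a.0) | b.0 → --a--▸ p5, --b--▸ p6
  p4 = b.0 + (0 + 0) → --b--▸ p7
  p5 = 0 | b.0 → --b--▸ p8
  p6 = (0 + 0 + a.0) | 0 → --a--▸ p8
  p7 = 0 → ∅
  p8 = 0 | 0 → ∅
Reachable graph of Q (9 states):
  q0 = a.((0 + 0 + a.0) | b.a.0 + b.(b.0 + (0 + 0))) → --a--▸ q1
  q1 = (0 + 0 + a.0) | b.a.0 + b.(b.0 + (0 + 0)) → --a--▸ q2, --b--▸ q3, --b--▸ q4
  q2 = 0 | b.a.0 → --b--▸ q5
  q3 = (0 + 0 + a.0) | a.0 → --a--▸ q5, --a--▸ q6
  q4 = b.0 + (0 + 0) → --b--▸ q7
  q5 = 0 | a.0 → --a--▸ q8
  q6 = (0 + 0 + a.0) | 0 → --a--▸ q8
  q7 = 0 → ∅
  q8 = 0 | 0 → ∅
Executing aabb from P (initial set {p0}):
  [1] a ⇒ {p1}
  [2] a ⇒ {p2}
  [3] b ⇒ {p5}
  [4] b ⇒ {p8}
  P completes σ.
Executing aabb from Q (initial set {q0}):
  [1] a ⇒ {q1}
  [2] a ⇒ {q2}
  [3] b ⇒ {q5}
  [4] b ⇒ no successor for Q

aabb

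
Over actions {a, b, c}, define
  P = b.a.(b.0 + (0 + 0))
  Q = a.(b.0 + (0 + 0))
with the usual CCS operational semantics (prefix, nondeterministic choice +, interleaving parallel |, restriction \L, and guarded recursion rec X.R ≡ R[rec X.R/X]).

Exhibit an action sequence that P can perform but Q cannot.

LTS(P): 4 reachable states
  u0 = b.a.(b.0 + (0 + 0)) has moves —b→ u1
  u1 = a.(b.0 + (0 + 0)) has moves —a→ u2
  u2 = b.0 + (0 + 0) has moves —b→ u3
  u3 = 0 has moves ·
LTS(Q): 3 reachable states
  v0 = a.(b.0 + (0 + 0)) has moves —a→ v1
  v1 = b.0 + (0 + 0) has moves —b→ v2
  v2 = 0 has moves ·
Trace ⟨b⟩ through P, begin at {u0}:
  [1] b ⇒ {u1}
  P completes σ.
Trace ⟨b⟩ through Q, begin at {v0}:
  [1] b ⇒ no successor for Q

b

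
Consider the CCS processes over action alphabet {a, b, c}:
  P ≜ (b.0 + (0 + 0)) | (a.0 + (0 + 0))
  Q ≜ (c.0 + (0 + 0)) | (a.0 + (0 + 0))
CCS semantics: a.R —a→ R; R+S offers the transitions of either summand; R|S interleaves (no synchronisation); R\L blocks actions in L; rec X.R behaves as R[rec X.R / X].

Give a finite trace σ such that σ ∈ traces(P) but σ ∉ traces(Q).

b

LTS(P): 4 reachable states
  s0 = (b.0 + (0 + 0)) | (a.0 + (0 + 0)) | =a=> s1, =b=> s2
  s1 = (b.0 + (0 + 0)) | 0 | =b=> s3
  s2 = 0 | (a.0 + (0 + 0)) | =a=> s3
  s3 = 0 | 0 | ·
LTS(Q): 4 reachable states
  t0 = (c.0 + (0 + 0)) | (a.0 + (0 + 0)) | =a=> t1, =c=> t2
  t1 = (c.0 + (0 + 0)) | 0 | =c=> t3
  t2 = 0 | (a.0 + (0 + 0)) | =a=> t3
  t3 = 0 | 0 | ·
Run σ = ⟨b⟩ on P: start {s0}
  after b @ step 1: {s2}
  — P admits the full trace.
Run σ = ⟨b⟩ on Q: start {t0}
  after b @ step 1: ∅  — Q cannot continue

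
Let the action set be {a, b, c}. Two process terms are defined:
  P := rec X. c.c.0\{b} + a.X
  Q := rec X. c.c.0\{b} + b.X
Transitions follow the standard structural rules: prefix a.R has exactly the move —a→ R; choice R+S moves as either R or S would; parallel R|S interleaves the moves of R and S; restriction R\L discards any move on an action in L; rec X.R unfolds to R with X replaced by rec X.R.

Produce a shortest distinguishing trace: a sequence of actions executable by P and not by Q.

a

P's transition system — 3 states:
  s0 = rec X. c.c.0\{b} + a.X has moves —a→ s0, —c→ s1
  s1 = c.0\{b} has moves —c→ s2
  s2 = 0\{b} has moves ·
Q's transition system — 3 states:
  t0 = rec X. c.c.0\{b} + b.X has moves —b→ t0, —c→ t1
  t1 = c.0\{b} has moves —c→ t2
  t2 = 0\{b} has moves ·
Run σ = ⟨a⟩ on P: start {s0}
  [1] a ⇒ {s0}
  ✓ P
Run σ = ⟨a⟩ on Q: start {t0}
  [1] a ⇒ no successor for Q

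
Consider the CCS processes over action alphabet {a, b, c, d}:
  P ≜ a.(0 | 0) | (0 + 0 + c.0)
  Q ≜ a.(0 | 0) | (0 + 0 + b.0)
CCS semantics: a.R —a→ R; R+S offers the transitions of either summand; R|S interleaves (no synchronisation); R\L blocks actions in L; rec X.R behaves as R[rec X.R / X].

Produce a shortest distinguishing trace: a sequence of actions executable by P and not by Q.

c

LTS(P): 4 reachable states
  u0 = a.(0 | 0) | (0 + 0 + c.0) has moves —a→ u1, —c→ u2
  u1 = 0 | 0 | (0 + 0 + c.0) has moves —c→ u3
  u2 = a.(0 | 0) | 0 has moves —a→ u3
  u3 = 0 | 0 | 0 has moves ·
LTS(Q): 4 reachable states
  v0 = a.(0 | 0) | (0 + 0 + b.0) has moves —a→ v1, —b→ v2
  v1 = 0 | 0 | (0 + 0 + b.0) has moves —b→ v3
  v2 = a.(0 | 0) | 0 has moves —a→ v3
  v3 = 0 | 0 | 0 has moves ·
Trace ⟨c⟩ through P, begin at {u0}:
  step 1 (c): {u2}
  — P admits the full trace.
Trace ⟨c⟩ through Q, begin at {v0}:
  step 1 (c): no successor for Q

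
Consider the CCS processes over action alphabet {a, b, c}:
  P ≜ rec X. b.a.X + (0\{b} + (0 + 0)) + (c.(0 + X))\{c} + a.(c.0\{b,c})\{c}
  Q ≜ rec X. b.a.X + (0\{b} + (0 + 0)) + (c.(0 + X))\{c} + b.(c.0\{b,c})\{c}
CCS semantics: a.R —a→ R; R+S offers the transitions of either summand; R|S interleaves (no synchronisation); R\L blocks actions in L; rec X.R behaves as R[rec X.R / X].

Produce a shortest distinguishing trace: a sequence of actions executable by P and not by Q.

LTS(P): 3 reachable states
  m0 = rec X. b.a.X + (0\{b} + (0 + 0)) + (c.(0 + X))\{c} + a.(c.0\{b,c})\{c} has moves --a--▸ m1, --b--▸ m2
  m1 = (c.0\{b,c})\{c} has moves ·
  m2 = a.(rec X. b.a.X + (0\{b} + (0 + 0)) + (c.(0 + X))\{c} + a.(c.0\{b,c})\{c}) has moves --a--▸ m0
LTS(Q): 3 reachable states
  n0 = rec X. b.a.X + (0\{b} + (0 + 0)) + (c.(0 + X))\{c} + b.(c.0\{b,c})\{c} has moves --b--▸ n1, --b--▸ n2
  n1 = (c.0\{b,c})\{c} has moves ·
  n2 = a.(rec X. b.a.X + (0\{b} + (0 + 0)) + (c.(0 + X))\{c} + b.(c.0\{b,c})\{c}) has moves --a--▸ n0
Trace ⟨a⟩ through P, begin at {m0}:
  [1] a ⇒ {m1}
  ✓ P
Trace ⟨a⟩ through Q, begin at {n0}:
  [1] a ⇒ ∅ (Q stuck)

a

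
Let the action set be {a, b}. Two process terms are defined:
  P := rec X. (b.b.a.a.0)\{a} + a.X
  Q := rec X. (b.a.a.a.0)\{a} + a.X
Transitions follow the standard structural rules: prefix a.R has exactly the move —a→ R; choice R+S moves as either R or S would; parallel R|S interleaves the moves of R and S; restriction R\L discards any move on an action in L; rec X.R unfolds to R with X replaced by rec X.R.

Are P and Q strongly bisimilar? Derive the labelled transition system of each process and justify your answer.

P's transition system — 3 states:
  m0 = rec X. (b.b.a.a.0)\{a} + a.X | ··a··> m0, ··b··> m1
  m1 = (b.a.a.0)\{a} | ··b··> m2
  m2 = (a.a.0)\{a} | stopped
Q's transition system — 2 states:
  n0 = rec X. (b.a.a.a.0)\{a} + a.X | ··a··> n0, ··b··> n1
  n1 = (a.a.a.0)\{a} | stopped
Bisimilarity quotient blocks:
  B0 = {m0}
  B1 = {m1}
  B2 = {m2, n1}
  B3 = {n0}
m0 ∈ B0, n0 ∈ B3 → different blocks

NO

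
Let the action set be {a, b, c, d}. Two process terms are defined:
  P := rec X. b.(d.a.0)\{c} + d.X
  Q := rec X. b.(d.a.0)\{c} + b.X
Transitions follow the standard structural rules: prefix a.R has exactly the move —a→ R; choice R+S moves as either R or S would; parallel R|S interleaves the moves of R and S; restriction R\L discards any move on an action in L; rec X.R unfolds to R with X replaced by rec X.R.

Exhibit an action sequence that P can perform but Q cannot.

P's transition system — 4 states:
  m0 = rec X. b.(d.a.0)\{c} + d.X has moves =b=> m1, =d=> m0
  m1 = (d.a.0)\{c} has moves =d=> m2
  m2 = (a.0)\{c} has moves =a=> m3
  m3 = 0\{c} has moves ∅
Q's transition system — 4 states:
  n0 = rec X. b.(d.a.0)\{c} + b.X has moves =b=> n0, =b=> n1
  n1 = (d.a.0)\{c} has moves =d=> n2
  n2 = (a.0)\{c} has moves =a=> n3
  n3 = 0\{c} has moves ∅
Executing d from P (initial set {m0}):
  after d @ step 1: {m0}
  ✓ P
Executing d from Q (initial set {n0}):
  after d @ step 1: ∅  — Q cannot continue

d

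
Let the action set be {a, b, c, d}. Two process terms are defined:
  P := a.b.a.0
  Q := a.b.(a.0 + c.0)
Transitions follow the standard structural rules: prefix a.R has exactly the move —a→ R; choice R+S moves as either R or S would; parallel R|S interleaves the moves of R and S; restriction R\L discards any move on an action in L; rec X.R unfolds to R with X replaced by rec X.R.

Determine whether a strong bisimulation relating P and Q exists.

P ≁ Q

Reachable graph of P (4 states):
  m0 = a.b.a.0 | ··a··> m1
  m1 = b.a.0 | ··b··> m2
  m2 = a.0 | ··a··> m3
  m3 = 0 | ·
Reachable graph of Q (4 states):
  n0 = a.b.(a.0 + c.0) | ··a··> n1
  n1 = b.(a.0 + c.0) | ··b··> n2
  n2 = a.0 + c.0 | ··a··> n3, ··c··> n3
  n3 = 0 | ·
Coarsest stable partition (strong bisimilarity classes):
  B0 = {m0}
  B1 = {m1}
  B2 = {m2}
  B3 = {m3, n3}
  B4 = {n0}
  B5 = {n1}
  B6 = {n2}
m0 ∈ B0, n0 ∈ B4 → different blocks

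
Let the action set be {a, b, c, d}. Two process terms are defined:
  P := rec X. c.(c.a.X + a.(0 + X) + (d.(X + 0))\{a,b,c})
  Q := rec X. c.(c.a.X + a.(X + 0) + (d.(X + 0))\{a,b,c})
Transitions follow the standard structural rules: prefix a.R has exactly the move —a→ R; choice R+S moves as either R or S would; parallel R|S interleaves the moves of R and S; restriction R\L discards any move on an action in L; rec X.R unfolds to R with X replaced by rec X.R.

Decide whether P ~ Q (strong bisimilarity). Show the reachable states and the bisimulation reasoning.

Reachable graph of P (5 states):
  m0 = rec X. c.(c.a.X + a.(0 + X) + (d.(X + 0))\{a,b,c}) ⊢ -c-> m1
  m1 = c.a.(rec X. c.(c.a.X + a.(0 + X) + (d.(X + 0))\{a,b,c})) + a.(0 + (rec X. c.(c.a.X + a.(0 + X) + (d.(X + 0))\{a,b,c}))) + (d.((rec X. c.(c.a.X + a.(0 + X) + (d.(X + 0))\{a,b,c})) + 0))\{a,b,c} ⊢ -a-> m2, -c-> m3, -d-> m4
  m2 = 0 + (rec X. c.(c.a.X + a.(0 + X) + (d.(X + 0))\{a,b,c})) ⊢ -c-> m1
  m3 = a.(rec X. c.(c.a.X + a.(0 + X) + (d.(X + 0))\{a,b,c})) ⊢ -a-> m0
  m4 = ((rec X. c.(c.a.X + a.(0 + X) + (d.(X + 0))\{a,b,c})) + 0)\{a,b,c} ⊢ ·
Reachable graph of Q (5 states):
  n0 = rec X. c.(c.a.X + a.(X + 0) + (d.(X + 0))\{a,b,c}) ⊢ -c-> n1
  n1 = c.a.(rec X. c.(c.a.X + a.(X + 0) + (d.(X + 0))\{a,b,c})) + a.((rec X. c.(c.a.X + a.(X + 0) + (d.(X + 0))\{a,b,c})) + 0) + (d.((rec X. c.(c.a.X + a.(X + 0) + (d.(X + 0))\{a,b,c})) + 0))\{a,b,c} ⊢ -a-> n2, -c-> n3, -d-> n4
  n2 = (rec X. c.(c.a.X + a.(X + 0) + (d.(X + 0))\{a,b,c})) + 0 ⊢ -c-> n1
  n3 = a.(rec X. c.(c.a.X + a.(X + 0) + (d.(X + 0))\{a,b,c})) ⊢ -a-> n0
  n4 = ((rec X. c.(c.a.X + a.(X + 0) + (d.(X + 0))\{a,b,c})) + 0)\{a,b,c} ⊢ ·
Bisimilarity quotient blocks:
  B0 = {m0, m2, n0, n2}
  B1 = {m1, n1}
  B2 = {m3, n3}
  B3 = {m4, n4}
m0 ∈ B0, n0 ∈ B0 → same block

YES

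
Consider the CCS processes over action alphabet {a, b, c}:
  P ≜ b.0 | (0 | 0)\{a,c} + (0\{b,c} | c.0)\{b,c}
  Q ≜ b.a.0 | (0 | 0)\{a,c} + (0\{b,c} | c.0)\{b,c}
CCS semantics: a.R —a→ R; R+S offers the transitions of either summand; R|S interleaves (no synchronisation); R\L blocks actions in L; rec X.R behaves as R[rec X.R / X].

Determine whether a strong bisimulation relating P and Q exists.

Reachable graph of P (2 states):
  u0 = b.0 | (0 | 0)\{a,c} + (0\{b,c} | c.0)\{b,c} has moves -b-> u1
  u1 = 0 | (0 | 0)\{a,c} has moves (no moves)
Reachable graph of Q (3 states):
  v0 = b.a.0 | (0 | 0)\{a,c} + (0\{b,c} | c.0)\{b,c} has moves -b-> v1
  v1 = a.0 | (0 | 0)\{a,c} has moves -a-> v2
  v2 = 0 | (0 | 0)\{a,c} has moves (no moves)
Bisimilarity quotient blocks:
  B0 = {u0}
  B1 = {u1, v2}
  B2 = {v0}
  B3 = {v1}
u0 ∈ B0, v0 ∈ B2 → different blocks

NO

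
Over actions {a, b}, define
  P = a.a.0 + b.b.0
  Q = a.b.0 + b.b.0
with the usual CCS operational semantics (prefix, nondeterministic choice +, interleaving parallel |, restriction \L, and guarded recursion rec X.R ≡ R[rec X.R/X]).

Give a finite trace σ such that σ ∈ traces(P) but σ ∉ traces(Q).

aa

Reachable graph of P (4 states):
  u0 = a.a.0 + b.b.0 ⊢ --a--▸ u1, --b--▸ u2
  u1 = a.0 ⊢ --a--▸ u3
  u2 = b.0 ⊢ --b--▸ u3
  u3 = 0 ⊢ ·
Reachable graph of Q (3 states):
  v0 = a.b.0 + b.b.0 ⊢ --a--▸ v1, --b--▸ v1
  v1 = b.0 ⊢ --b--▸ v2
  v2 = 0 ⊢ ·
Run σ = ⟨aa⟩ on P: start {u0}
  [1] a ⇒ {u1}
  [2] a ⇒ {u3}
  — P admits the full trace.
Run σ = ⟨aa⟩ on Q: start {v0}
  [1] a ⇒ {v1}
  [2] a ⇒ ∅  — Q cannot continue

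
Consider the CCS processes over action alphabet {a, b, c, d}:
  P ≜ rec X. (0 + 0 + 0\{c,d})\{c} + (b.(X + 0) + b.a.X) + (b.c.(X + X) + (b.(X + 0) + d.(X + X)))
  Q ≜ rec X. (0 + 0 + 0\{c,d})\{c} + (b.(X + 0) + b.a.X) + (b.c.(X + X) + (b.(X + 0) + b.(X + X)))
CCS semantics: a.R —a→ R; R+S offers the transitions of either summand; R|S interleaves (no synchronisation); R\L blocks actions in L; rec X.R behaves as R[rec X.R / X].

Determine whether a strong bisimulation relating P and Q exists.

Reachable graph of P (5 states):
  p0 = rec X. (0 + 0 + 0\{c,d})\{c} + (b.(X + 0) + b.a.X) + (b.c.(X + X) + (b.(X + 0) + d.(X + X))) has moves --b--▸ p1, --b--▸ p2, --b--▸ p3, --d--▸ p4
  p1 = (rec X. (0 + 0 + 0\{c,d})\{c} + (b.(X + 0) + b.a.X) + (b.c.(X + X) + (b.(X + 0) + d.(X + X)))) + 0 has moves --b--▸ p1, --b--▸ p2, --b--▸ p3, --d--▸ p4
  p2 = a.(rec X. (0 + 0 + 0\{c,d})\{c} + (b.(X + 0) + b.a.X) + (b.c.(X + X) + (b.(X + 0) + d.(X + X)))) has moves --a--▸ p0
  p3 = c.((rec X. (0 + 0 + 0\{c,d})\{c} + (b.(X + 0) + b.a.X) + (b.c.(X + X) + (b.(X + 0) + d.(X + X)))) + (rec X. (0 + 0 + 0\{c,d})\{c} + (b.(X + 0) + b.a.X) + (b.c.(X + X) + (b.(X + 0) + d.(X + X))))) has moves --c--▸ p4
  p4 = (rec X. (0 + 0 + 0\{c,d})\{c} + (b.(X + 0) + b.a.X) + (b.c.(X + X) + (b.(X + 0) + d.(X + X)))) + (rec X. (0 + 0 + 0\{c,d})\{c} + (b.(X + 0) + b.a.X) + (b.c.(X + X) + (b.(X + 0) + d.(X + X)))) has moves --b--▸ p1, --b--▸ p2, --b--▸ p3, --d--▸ p4
Reachable graph of Q (5 states):
  q0 = rec X. (0 + 0 + 0\{c,d})\{c} + (b.(X + 0) + b.a.X) + (b.c.(X + X) + (b.(X + 0) + b.(X + X))) has moves --b--▸ q1, --b--▸ q2, --b--▸ q3, --b--▸ q4
  q1 = (rec X. (0 + 0 + 0\{c,d})\{c} + (b.(X + 0) + b.a.X) + (b.c.(X + X) + (b.(X + 0) + b.(X + X)))) + (rec X. (0 + 0 + 0\{c,d})\{c} + (b.(X + 0) + b.a.X) + (b.c.(X + X) + (b.(X + 0) + b.(X + X)))) has moves --b--▸ q1, --b--▸ q2, --b--▸ q3, --b--▸ q4
  q2 = (rec X. (0 + 0 + 0\{c,d})\{c} + (b.(X + 0) + b.a.X) + (b.c.(X + X) + (b.(X + 0) + b.(X + X)))) + 0 has moves --b--▸ q1, --b--▸ q2, --b--▸ q3, --b--▸ q4
  q3 = a.(rec X. (0 + 0 + 0\{c,d})\{c} + (b.(X + 0) + b.a.X) + (b.c.(X + X) + (b.(X + 0) + b.(X + X)))) has moves --a--▸ q0
  q4 = c.((rec X. (0 + 0 + 0\{c,d})\{c} + (b.(X + 0) + b.a.X) + (b.c.(X + X) + (b.(X + 0) + b.(X + X)))) + (rec X. (0 + 0 + 0\{c,d})\{c} + (b.(X + 0) + b.a.X) + (b.c.(X + X) + (b.(X + 0) + b.(X + X))))) has moves --c--▸ q1
Partition-refinement fixed point:
  B0 = {p0, p1, p4}
  B1 = {p3}
  B2 = {p2}
  B3 = {q0, q1, q2}
  B4 = {q3}
  B5 = {q4}
p0 ∈ B0, q0 ∈ B3 → different blocks

P ≁ Q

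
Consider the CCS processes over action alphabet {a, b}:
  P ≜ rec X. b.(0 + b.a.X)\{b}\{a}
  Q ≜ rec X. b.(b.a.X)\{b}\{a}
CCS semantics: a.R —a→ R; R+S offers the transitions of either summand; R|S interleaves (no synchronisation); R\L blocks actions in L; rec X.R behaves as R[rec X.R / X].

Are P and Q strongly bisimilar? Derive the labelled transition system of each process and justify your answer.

YES

LTS(P): 2 reachable states
  p0 = rec X. b.(0 + b.a.X)\{b}\{a} :: =b=> p1
  p1 = (0 + b.a.(rec X. b.(0 + b.a.X)\{b}\{a}))\{b}\{a} :: stopped
LTS(Q): 2 reachable states
  q0 = rec X. b.(b.a.X)\{b}\{a} :: =b=> q1
  q1 = (b.a.(rec X. b.(b.a.X)\{b}\{a}))\{b}\{a} :: stopped
Partition-refinement fixed point:
  B0 = {p0, q0}
  B1 = {p1, q1}
p0 ∈ B0, q0 ∈ B0 → same block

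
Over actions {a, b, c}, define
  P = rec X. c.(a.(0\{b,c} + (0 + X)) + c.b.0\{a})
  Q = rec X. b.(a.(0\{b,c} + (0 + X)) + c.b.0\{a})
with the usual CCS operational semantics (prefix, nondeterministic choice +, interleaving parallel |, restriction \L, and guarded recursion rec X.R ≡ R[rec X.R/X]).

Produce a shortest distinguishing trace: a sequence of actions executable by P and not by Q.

P's transition system — 5 states:
  m0 = rec X. c.(a.(0\{b,c} + (0 + X)) + c.b.0\{a}) → =c=> m1
  m1 = a.(0\{b,c} + (0 + (rec X. c.(a.(0\{b,c} + (0 + X)) + c.b.0\{a})))) + c.b.0\{a} → =a=> m2, =c=> m3
  m2 = 0\{b,c} + (0 + (rec X. c.(a.(0\{b,c} + (0 + X)) + c.b.0\{a}))) → =c=> m1
  m3 = b.0\{a} → =b=> m4
  m4 = 0\{a} → deadlocked
Q's transition system — 5 states:
  n0 = rec X. b.(a.(0\{b,c} + (0 + X)) + c.b.0\{a}) → =b=> n1
  n1 = a.(0\{b,c} + (0 + (rec X. b.(a.(0\{b,c} + (0 + X)) + c.b.0\{a})))) + c.b.0\{a} → =a=> n2, =c=> n3
  n2 = 0\{b,c} + (0 + (rec X. b.(a.(0\{b,c} + (0 + X)) + c.b.0\{a}))) → =b=> n1
  n3 = b.0\{a} → =b=> n4
  n4 = 0\{a} → deadlocked
Trace ⟨c⟩ through P, begin at {m0}:
  after c @ step 1: {m1}
  — P admits the full trace.
Trace ⟨c⟩ through Q, begin at {n0}:
  after c @ step 1: ∅  — Q cannot continue

c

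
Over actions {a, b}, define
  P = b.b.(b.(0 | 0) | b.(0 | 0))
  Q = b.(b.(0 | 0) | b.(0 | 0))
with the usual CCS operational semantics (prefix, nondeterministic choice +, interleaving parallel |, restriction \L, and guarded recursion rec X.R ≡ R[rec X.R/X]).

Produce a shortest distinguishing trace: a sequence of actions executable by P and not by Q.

P's transition system — 6 states:
  m0 = b.b.(b.(0 | 0) | b.(0 | 0)) → ··b··> m1
  m1 = b.(b.(0 | 0) | b.(0 | 0)) → ··b··> m2
  m2 = b.(0 | 0) | b.(0 | 0) → ··b··> m3, ··b··> m4
  m3 = 0 | 0 | b.(0 | 0) → ··b··> m5
  m4 = b.(0 | 0) | (0 | 0) → ··b··> m5
  m5 = 0 | 0 | (0 | 0) → stopped
Q's transition system — 5 states:
  n0 = b.(b.(0 | 0) | b.(0 | 0)) → ··b··> n1
  n1 = b.(0 | 0) | b.(0 | 0) → ··b··> n2, ··b··> n3
  n2 = 0 | 0 | b.(0 | 0) → ··b··> n4
  n3 = b.(0 | 0) | (0 | 0) → ··b··> n4
  n4 = 0 | 0 | (0 | 0) → stopped
Run σ = ⟨bbbb⟩ on P: start {m0}
  [1] b ⇒ {m1}
  [2] b ⇒ {m2}
  [3] b ⇒ {m3, m4}
  [4] b ⇒ {m5}
  P completes σ.
Run σ = ⟨bbbb⟩ on Q: start {n0}
  [1] b ⇒ {n1}
  [2] b ⇒ {n2, n3}
  [3] b ⇒ {n4}
  [4] b ⇒ no successor for Q

bbbb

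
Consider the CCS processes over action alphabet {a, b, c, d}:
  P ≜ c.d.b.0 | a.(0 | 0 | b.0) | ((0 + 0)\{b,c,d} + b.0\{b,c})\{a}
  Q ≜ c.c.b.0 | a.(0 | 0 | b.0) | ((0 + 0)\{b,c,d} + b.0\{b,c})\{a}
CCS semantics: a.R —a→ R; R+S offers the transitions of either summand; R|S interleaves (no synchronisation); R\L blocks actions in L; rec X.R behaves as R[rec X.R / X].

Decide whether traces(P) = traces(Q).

LTS(P): 24 reachable states
  u0 = c.d.b.0 | a.(0 | 0 | b.0) | ((0 + 0)\{b,c,d} + b.0\{b,c})\{a} ⊢ —a→ u1, —b→ u2, —c→ u3
  u1 = c.d.b.0 | (0 | 0 | b.0) | ((0 + 0)\{b,c,d} + b.0\{b,c})\{a} ⊢ —b→ u4, —b→ u5, —c→ u6
  u2 = c.d.b.0 | a.(0 | 0 | b.0) | 0\{b,c}\{a} ⊢ —a→ u5, —c→ u7
  u3 = d.b.0 | a.(0 | 0 | b.0) | ((0 + 0)\{b,c,d} + b.0\{b,c})\{a} ⊢ —a→ u6, —b→ u7, —d→ u8
  u4 = c.d.b.0 | (0 | 0 | 0) | ((0 + 0)\{b,c,d} + b.0\{b,c})\{a} ⊢ —b→ u9, —c→ u10
  u5 = c.d.b.0 | (0 | 0 | b.0) | 0\{b,c}\{a} ⊢ —b→ u9, —c→ u11
  u6 = d.b.0 | (0 | 0 | b.0) | ((0 + 0)\{b,c,d} + b.0\{b,c})\{a} ⊢ —b→ u10, —b→ u11, —d→ u12
  u7 = d.b.0 | a.(0 | 0 | b.0) | 0\{b,c}\{a} ⊢ —a→ u11, —d→ u13
  u8 = b.0 | a.(0 | 0 | b.0) | ((0 + 0)\{b,c,d} + b.0\{b,c})\{a} ⊢ —a→ u12, —b→ u13, —b→ u14
  u9 = c.d.b.0 | (0 | 0 | 0) | 0\{b,c}\{a} ⊢ —c→ u15
  u10 = d.b.0 | (0 | 0 | 0) | ((0 + 0)\{b,c,d} + b.0\{b,c})\{a} ⊢ —b→ u15, —d→ u16
  u11 = d.b.0 | (0 | 0 | b.0) | 0\{b,c}\{a} ⊢ —b→ u15, —d→ u17
  u12 = b.0 | (0 | 0 | b.0) | ((0 + 0)\{b,c,d} + b.0\{b,c})\{a} ⊢ —b→ u16, —b→ u17, —b→ u18
  u13 = b.0 | a.(0 | 0 | b.0) | 0\{b,c}\{a} ⊢ —a→ u17, —b→ u19
  u14 = 0 | a.(0 | 0 | b.0) | ((0 + 0)\{b,c,d} + b.0\{b,c})\{a} ⊢ —a→ u18, —b→ u19
  u15 = d.b.0 | (0 | 0 | 0) | 0\{b,c}\{a} ⊢ —d→ u20
  u16 = b.0 | (0 | 0 | 0) | ((0 + 0)\{b,c,d} + b.0\{b,c})\{a} ⊢ —b→ u20, —b→ u21
  u17 = b.0 | (0 | 0 | b.0) | 0\{b,c}\{a} ⊢ —b→ u20, —b→ u22
  u18 = 0 | (0 | 0 | b.0) | ((0 + 0)\{b,c,d} + b.0\{b,c})\{a} ⊢ —b→ u21, —b→ u22
  u19 = 0 | a.(0 | 0 | b.0) | 0\{b,c}\{a} ⊢ —a→ u22
  u20 = b.0 | (0 | 0 | 0) | 0\{b,c}\{a} ⊢ —b→ u23
  u21 = 0 | (0 | 0 | 0) | ((0 + 0)\{b,c,d} + b.0\{b,c})\{a} ⊢ —b→ u23
  u22 = 0 | (0 | 0 | b.0) | 0\{b,c}\{a} ⊢ —b→ u23
  u23 = 0 | (0 | 0 | 0) | 0\{b,c}\{a} ⊢ stopped
LTS(Q): 24 reachable states
  v0 = c.c.b.0 | a.(0 | 0 | b.0) | ((0 + 0)\{b,c,d} + b.0\{b,c})\{a} ⊢ —a→ v1, —b→ v2, —c→ v3
  v1 = c.c.b.0 | (0 | 0 | b.0) | ((0 + 0)\{b,c,d} + b.0\{b,c})\{a} ⊢ —b→ v4, —b→ v5, —c→ v6
  v2 = c.c.b.0 | a.(0 | 0 | b.0) | 0\{b,c}\{a} ⊢ —a→ v5, —c→ v7
  v3 = c.b.0 | a.(0 | 0 | b.0) | ((0 + 0)\{b,c,d} + b.0\{b,c})\{a} ⊢ —a→ v6, —b→ v7, —c→ v8
  v4 = c.c.b.0 | (0 | 0 | 0) | ((0 + 0)\{b,c,d} + b.0\{b,c})\{a} ⊢ —b→ v9, —c→ v10
  v5 = c.c.b.0 | (0 | 0 | b.0) | 0\{b,c}\{a} ⊢ —b→ v9, —c→ v11
  v6 = c.b.0 | (0 | 0 | b.0) | ((0 + 0)\{b,c,d} + b.0\{b,c})\{a} ⊢ —b→ v10, —b→ v11, —c→ v12
  v7 = c.b.0 | a.(0 | 0 | b.0) | 0\{b,c}\{a} ⊢ —a→ v11, —c→ v13
  v8 = b.0 | a.(0 | 0 | b.0) | ((0 + 0)\{b,c,d} + b.0\{b,c})\{a} ⊢ —a→ v12, —b→ v13, —b→ v14
  v9 = c.c.b.0 | (0 | 0 | 0) | 0\{b,c}\{a} ⊢ —c→ v15
  v10 = c.b.0 | (0 | 0 | 0) | ((0 + 0)\{b,c,d} + b.0\{b,c})\{a} ⊢ —b→ v15, —c→ v16
  v11 = c.b.0 | (0 | 0 | b.0) | 0\{b,c}\{a} ⊢ —b→ v15, —c→ v17
  v12 = b.0 | (0 | 0 | b.0) | ((0 + 0)\{b,c,d} + b.0\{b,c})\{a} ⊢ —b→ v16, —b→ v17, —b→ v18
  v13 = b.0 | a.(0 | 0 | b.0) | 0\{b,c}\{a} ⊢ —a→ v17, —b→ v19
  v14 = 0 | a.(0 | 0 | b.0) | ((0 + 0)\{b,c,d} + b.0\{b,c})\{a} ⊢ —a→ v18, —b→ v19
  v15 = c.b.0 | (0 | 0 | 0) | 0\{b,c}\{a} ⊢ —c→ v20
  v16 = b.0 | (0 | 0 | 0) | ((0 + 0)\{b,c,d} + b.0\{b,c})\{a} ⊢ —b→ v20, —b→ v21
  v17 = b.0 | (0 | 0 | b.0) | 0\{b,c}\{a} ⊢ —b→ v20, —b→ v22
  v18 = 0 | (0 | 0 | b.0) | ((0 + 0)\{b,c,d} + b.0\{b,c})\{a} ⊢ —b→ v21, —b→ v22
  v19 = 0 | a.(0 | 0 | b.0) | 0\{b,c}\{a} ⊢ —a→ v22
  v20 = b.0 | (0 | 0 | 0) | 0\{b,c}\{a} ⊢ —b→ v23
  v21 = 0 | (0 | 0 | 0) | ((0 + 0)\{b,c,d} + b.0\{b,c})\{a} ⊢ —b→ v23
  v22 = 0 | (0 | 0 | b.0) | 0\{b,c}\{a} ⊢ —b→ v23
  v23 = 0 | (0 | 0 | 0) | 0\{b,c}\{a} ⊢ stopped
Run σ = ⟨cd⟩ on P: start {u0}
  step 1 (c): {u3}
  step 2 (d): {u8}
  ✓ P
Run σ = ⟨cd⟩ on Q: start {v0}
  step 1 (c): {v3}
  step 2 (d): ∅ (Q stuck)

NO — witness ⟨cd⟩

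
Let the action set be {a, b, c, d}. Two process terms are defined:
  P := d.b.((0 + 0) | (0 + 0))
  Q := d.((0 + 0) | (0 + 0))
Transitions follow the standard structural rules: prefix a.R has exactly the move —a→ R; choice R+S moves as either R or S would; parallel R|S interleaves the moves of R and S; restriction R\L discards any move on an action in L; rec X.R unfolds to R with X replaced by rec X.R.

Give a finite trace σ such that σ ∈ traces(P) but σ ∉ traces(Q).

P's transition system — 3 states:
  p0 = d.b.((0 + 0) | (0 + 0)) → --d--▸ p1
  p1 = b.((0 + 0) | (0 + 0)) → --b--▸ p2
  p2 = (0 + 0) | (0 + 0) → deadlocked
Q's transition system — 2 states:
  q0 = d.((0 + 0) | (0 + 0)) → --d--▸ q1
  q1 = (0 + 0) | (0 + 0) → deadlocked
Executing db from P (initial set {p0}):
  step 1 (d): {p1}
  step 2 (b): {p2}
  ✓ P
Executing db from Q (initial set {q0}):
  step 1 (d): {q1}
  step 2 (b): ∅ (Q stuck)

db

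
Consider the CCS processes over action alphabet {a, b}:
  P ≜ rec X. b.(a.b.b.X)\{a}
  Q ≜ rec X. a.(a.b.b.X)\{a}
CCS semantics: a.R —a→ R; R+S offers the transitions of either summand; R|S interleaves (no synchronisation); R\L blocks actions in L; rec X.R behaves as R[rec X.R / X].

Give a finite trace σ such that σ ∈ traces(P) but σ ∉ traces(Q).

b

LTS(P): 2 reachable states
  p0 = rec X. b.(a.b.b.X)\{a} | -b-> p1
  p1 = (a.b.b.(rec X. b.(a.b.b.X)\{a}))\{a} | ·
LTS(Q): 2 reachable states
  q0 = rec X. a.(a.b.b.X)\{a} | -a-> q1
  q1 = (a.b.b.(rec X. a.(a.b.b.X)\{a}))\{a} | ·
Run σ = ⟨b⟩ on P: start {p0}
  [1] b ⇒ {p1}
  ✓ P
Run σ = ⟨b⟩ on Q: start {q0}
  [1] b ⇒ ∅ (Q stuck)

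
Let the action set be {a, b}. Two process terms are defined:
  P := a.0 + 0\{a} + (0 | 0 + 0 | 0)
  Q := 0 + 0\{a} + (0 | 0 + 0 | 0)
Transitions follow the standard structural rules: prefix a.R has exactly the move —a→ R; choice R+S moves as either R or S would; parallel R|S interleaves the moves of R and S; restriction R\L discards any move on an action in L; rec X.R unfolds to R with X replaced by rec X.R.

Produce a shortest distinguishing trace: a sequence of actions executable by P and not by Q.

Reachable graph of P (2 states):
  s0 = a.0 + 0\{a} + (0 | 0 + 0 | 0) ⊢ -a-> s1
  s1 = 0 ⊢ (no moves)
Reachable graph of Q (1 states):
  t0 = 0 + 0\{a} + (0 | 0 + 0 | 0) ⊢ (no moves)
Executing a from P (initial set {s0}):
  step 1 (a): {s1}
  ✓ P
Executing a from Q (initial set {t0}):
  step 1 (a): ∅  — Q cannot continue

a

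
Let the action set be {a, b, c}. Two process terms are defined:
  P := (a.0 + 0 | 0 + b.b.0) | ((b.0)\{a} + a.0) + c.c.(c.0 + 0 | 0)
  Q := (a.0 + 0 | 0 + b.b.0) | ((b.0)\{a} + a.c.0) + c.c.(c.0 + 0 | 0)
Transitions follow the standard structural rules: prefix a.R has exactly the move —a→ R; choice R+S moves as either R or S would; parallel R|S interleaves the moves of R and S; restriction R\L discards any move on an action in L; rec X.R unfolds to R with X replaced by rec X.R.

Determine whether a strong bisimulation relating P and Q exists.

LTS(P): 12 reachable states
  m0 = (a.0 + 0 | 0 + b.b.0) | ((b.0)\{a} + a.0) + c.c.(c.0 + 0 | 0) ⊢ ··a··> m1, ··a··> m2, ··b··> m3, ··b··> m4, ··c··> m5
  m1 = (a.0 + 0 | 0 + b.b.0) | 0 ⊢ ··a··> m6, ··b··> m7
  m2 = 0 | ((b.0)\{a} + a.0) ⊢ ··a··> m6, ··b··> m8
  m3 = (a.0 + 0 | 0 + b.b.0) | 0\{a} ⊢ ··a··> m8, ··b··> m9
  m4 = b.0 | ((b.0)\{a} + a.0) ⊢ ··a··> m7, ··b··> m2, ··b··> m9
  m5 = c.(c.0 + 0 | 0) ⊢ ··c··> m10
  m6 = 0 | 0 ⊢ ∅
  m7 = b.0 | 0 ⊢ ··b··> m6
  m8 = 0 | 0\{a} ⊢ ∅
  m9 = b.0 | 0\{a} ⊢ ··b··> m8
  m10 = c.0 + 0 | 0 ⊢ ··c··> m11
  m11 = 0 ⊢ ∅
LTS(Q): 15 reachable states
  n0 = (a.0 + 0 | 0 + b.b.0) | ((b.0)\{a} + a.c.0) + c.c.(c.0 + 0 | 0) ⊢ ··a··> n1, ··a··> n2, ··b··> n3, ··b··> n4, ··c··> n5
  n1 = (a.0 + 0 | 0 + b.b.0) | c.0 ⊢ ··a··> n6, ··b··> n7, ··c··> n8
  n2 = 0 | ((b.0)\{a} + a.c.0) ⊢ ··a··> n6, ··b··> n9
  n3 = (a.0 + 0 | 0 + b.b.0) | 0\{a} ⊢ ··a··> n9, ··b··> n10
  n4 = b.0 | ((b.0)\{a} + a.c.0) ⊢ ··a··> n7, ··b··> n10, ··b··> n2
  n5 = c.(c.0 + 0 | 0) ⊢ ··c··> n11
  n6 = 0 | c.0 ⊢ ··c··> n12
  n7 = b.0 | c.0 ⊢ ··b··> n6, ··c··> n13
  n8 = (a.0 + 0 | 0 + b.b.0) | 0 ⊢ ··a··> n12, ··b··> n13
  n9 = 0 | 0\{a} ⊢ ∅
  n10 = b.0 | 0\{a} ⊢ ··b··> n9
  n11 = c.0 + 0 | 0 ⊢ ··c··> n14
  n12 = 0 | 0 ⊢ ∅
  n13 = b.0 | 0 ⊢ ··b··> n12
  n14 = 0 ⊢ ∅
Partition-refinement fixed point:
  B0 = {m0}
  B1 = {m4}
  B2 = {m7, m9, n10, n13}
  B3 = {m11, m6, m8, n12, n14, n9}
  B4 = {m2}
  B5 = {m1, m3, n3, n8}
  B6 = {m5, n5}
  B7 = {m10, n11, n6}
  B8 = {n0}
  B9 = {n4}
  B10 = {n7}
  B11 = {n2}
  B12 = {n1}
m0 ∈ B0, n0 ∈ B8 → different blocks

NO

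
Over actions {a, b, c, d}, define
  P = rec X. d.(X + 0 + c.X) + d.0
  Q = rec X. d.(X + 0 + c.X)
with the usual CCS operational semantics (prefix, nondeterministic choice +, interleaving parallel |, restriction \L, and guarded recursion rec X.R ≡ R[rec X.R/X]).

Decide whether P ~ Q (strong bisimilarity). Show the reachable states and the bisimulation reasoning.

P's transition system — 3 states:
  m0 = rec X. d.(X + 0 + c.X) + d.0 | -d-> m1, -d-> m2
  m1 = (rec X. d.(X + 0 + c.X) + d.0) + 0 + c.(rec X. d.(X + 0 + c.X) + d.0) | -c-> m0, -d-> m1, -d-> m2
  m2 = 0 | ∅
Q's transition system — 2 states:
  n0 = rec X. d.(X + 0 + c.X) | -d-> n1
  n1 = (rec X. d.(X + 0 + c.X)) + 0 + c.(rec X. d.(X + 0 + c.X)) | -c-> n0, -d-> n1
Partition-refinement fixed point:
  B0 = {m0}
  B1 = {m2}
  B2 = {m1}
  B3 = {n0}
  B4 = {n1}
m0 ∈ B0, n0 ∈ B3 → different blocks

not bisimilar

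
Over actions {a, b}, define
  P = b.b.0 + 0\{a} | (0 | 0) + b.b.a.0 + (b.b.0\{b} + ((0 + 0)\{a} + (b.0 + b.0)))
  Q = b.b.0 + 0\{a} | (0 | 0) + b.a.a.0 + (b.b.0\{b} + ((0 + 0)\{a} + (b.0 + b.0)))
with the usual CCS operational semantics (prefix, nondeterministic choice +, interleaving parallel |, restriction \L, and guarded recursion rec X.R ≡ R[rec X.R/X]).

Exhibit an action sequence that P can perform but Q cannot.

bba

Reachable graph of P (7 states):
  m0 = b.b.0 + 0\{a} | (0 | 0) + b.b.a.0 + (b.b.0\{b} + ((0 + 0)\{a} + (b.0 + b.0))) has moves —b→ m1, —b→ m2, —b→ m3, —b→ m4
  m1 = 0 has moves ∅
  m2 = b.0 has moves —b→ m1
  m3 = b.0\{b} has moves —b→ m5
  m4 = b.a.0 has moves —b→ m6
  m5 = 0\{b} has moves ∅
  m6 = a.0 has moves —a→ m1
Reachable graph of Q (7 states):
  n0 = b.b.0 + 0\{a} | (0 | 0) + b.a.a.0 + (b.b.0\{b} + ((0 + 0)\{a} + (b.0 + b.0))) has moves —b→ n1, —b→ n2, —b→ n3, —b→ n4
  n1 = 0 has moves ∅
  n2 = a.a.0 has moves —a→ n5
  n3 = b.0 has moves —b→ n1
  n4 = b.0\{b} has moves —b→ n6
  n5 = a.0 has moves —a→ n1
  n6 = 0\{b} has moves ∅
Run σ = ⟨bba⟩ on P: start {m0}
  [1] b ⇒ {m1, m2, m3, m4}
  [2] b ⇒ {m1, m5, m6}
  [3] a ⇒ {m1}
  ✓ P
Run σ = ⟨bba⟩ on Q: start {n0}
  [1] b ⇒ {n1, n2, n3, n4}
  [2] b ⇒ {n1, n6}
  [3] a ⇒ ∅  — Q cannot continue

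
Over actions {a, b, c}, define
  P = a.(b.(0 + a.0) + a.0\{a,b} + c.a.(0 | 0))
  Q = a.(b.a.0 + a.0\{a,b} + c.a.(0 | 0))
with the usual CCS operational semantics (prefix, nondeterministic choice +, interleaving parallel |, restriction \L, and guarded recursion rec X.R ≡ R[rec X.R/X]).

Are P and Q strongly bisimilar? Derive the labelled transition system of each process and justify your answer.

LTS(P): 7 reachable states
  p0 = a.(b.(0 + a.0) + a.0\{a,b} + c.a.(0 | 0)) has moves =a=> p1
  p1 = b.(0 + a.0) + a.0\{a,b} + c.a.(0 | 0) has moves =a=> p2, =b=> p3, =c=> p4
  p2 = 0\{a,b} has moves stopped
  p3 = 0 + a.0 has moves =a=> p5
  p4 = a.(0 | 0) has moves =a=> p6
  p5 = 0 has moves stopped
  p6 = 0 | 0 has moves stopped
LTS(Q): 7 reachable states
  q0 = a.(b.a.0 + a.0\{a,b} + c.a.(0 | 0)) has moves =a=> q1
  q1 = b.a.0 + a.0\{a,b} + c.a.(0 | 0) has moves =a=> q2, =b=> q3, =c=> q4
  q2 = 0\{a,b} has moves stopped
  q3 = a.0 has moves =a=> q5
  q4 = a.(0 | 0) has moves =a=> q6
  q5 = 0 has moves stopped
  q6 = 0 | 0 has moves stopped
Coarsest stable partition (strong bisimilarity classes):
  B0 = {p0, q0}
  B1 = {p1, q1}
  B2 = {p3, p4, q3, q4}
  B3 = {p2, p5, p6, q2, q5, q6}
p0 ∈ B0, q0 ∈ B0 → same block

P ~ Q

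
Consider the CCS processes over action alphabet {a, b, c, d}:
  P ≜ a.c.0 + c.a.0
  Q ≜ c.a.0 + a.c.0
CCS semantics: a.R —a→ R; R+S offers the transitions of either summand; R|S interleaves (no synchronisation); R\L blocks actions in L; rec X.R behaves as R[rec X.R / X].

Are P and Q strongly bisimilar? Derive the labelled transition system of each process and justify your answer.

YES

LTS(P): 4 reachable states
  s0 = a.c.0 + c.a.0 :: =a=> s1, =c=> s2
  s1 = c.0 :: =c=> s3
  s2 = a.0 :: =a=> s3
  s3 = 0 :: deadlocked
LTS(Q): 4 reachable states
  t0 = c.a.0 + a.c.0 :: =a=> t1, =c=> t2
  t1 = c.0 :: =c=> t3
  t2 = a.0 :: =a=> t3
  t3 = 0 :: deadlocked
Bisimilarity quotient blocks:
  B0 = {s0, t0}
  B1 = {s2, t2}
  B2 = {s3, t3}
  B3 = {s1, t1}
s0 ∈ B0, t0 ∈ B0 → same block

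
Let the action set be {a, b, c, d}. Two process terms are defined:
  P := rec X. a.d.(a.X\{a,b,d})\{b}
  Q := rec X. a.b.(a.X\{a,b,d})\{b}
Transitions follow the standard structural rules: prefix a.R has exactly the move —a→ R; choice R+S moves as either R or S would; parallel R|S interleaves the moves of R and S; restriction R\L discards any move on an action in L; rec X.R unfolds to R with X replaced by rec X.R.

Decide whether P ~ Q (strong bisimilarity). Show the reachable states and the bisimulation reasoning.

NO

LTS(P): 4 reachable states
  m0 = rec X. a.d.(a.X\{a,b,d})\{b} has moves —a→ m1
  m1 = d.(a.(rec X. a.d.(a.X\{a,b,d})\{b})\{a,b,d})\{b} has moves —d→ m2
  m2 = (a.(rec X. a.d.(a.X\{a,b,d})\{b})\{a,b,d})\{b} has moves —a→ m3
  m3 = (rec X. a.d.(a.X\{a,b,d})\{b})\{a,b,d}\{b} has moves ∅
LTS(Q): 4 reachable states
  n0 = rec X. a.b.(a.X\{a,b,d})\{b} has moves —a→ n1
  n1 = b.(a.(rec X. a.b.(a.X\{a,b,d})\{b})\{a,b,d})\{b} has moves —b→ n2
  n2 = (a.(rec X. a.b.(a.X\{a,b,d})\{b})\{a,b,d})\{b} has moves —a→ n3
  n3 = (rec X. a.b.(a.X\{a,b,d})\{b})\{a,b,d}\{b} has moves ∅
Partition-refinement fixed point:
  B0 = {m0}
  B1 = {m1}
  B2 = {m2, n2}
  B3 = {m3, n3}
  B4 = {n0}
  B5 = {n1}
m0 ∈ B0, n0 ∈ B4 → different blocks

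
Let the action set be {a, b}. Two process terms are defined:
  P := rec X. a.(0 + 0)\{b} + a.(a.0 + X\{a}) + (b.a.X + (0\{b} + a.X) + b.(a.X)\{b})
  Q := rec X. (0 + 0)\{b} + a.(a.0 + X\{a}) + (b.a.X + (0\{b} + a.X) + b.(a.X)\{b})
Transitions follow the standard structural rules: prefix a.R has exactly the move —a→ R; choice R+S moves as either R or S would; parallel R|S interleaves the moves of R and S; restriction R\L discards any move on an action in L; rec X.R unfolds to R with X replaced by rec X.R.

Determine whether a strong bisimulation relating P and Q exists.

NO

Reachable graph of P (12 states):
  u0 = rec X. a.(0 + 0)\{b} + a.(a.0 + X\{a}) + (b.a.X + (0\{b} + a.X) + b.(a.X)\{b}) :: -a-> u0, -a-> u1, -a-> u2, -b-> u3, -b-> u4
  u1 = (0 + 0)\{b} :: (no moves)
  u2 = a.0 + (rec X. a.(0 + 0)\{b} + a.(a.0 + X\{a}) + (b.a.X + (0\{b} + a.X) + b.(a.X)\{b}))\{a} :: -a-> u5, -b-> u6, -b-> u7
  u3 = (a.(rec X. a.(0 + 0)\{b} + a.(a.0 + X\{a}) + (b.a.X + (0\{b} + a.X) + b.(a.X)\{b})))\{b} :: -a-> u8
  u4 = a.(rec X. a.(0 + 0)\{b} + a.(a.0 + X\{a}) + (b.a.X + (0\{b} + a.X) + b.(a.X)\{b})) :: -a-> u0
  u5 = 0 :: (no moves)
  u6 = (a.(rec X. a.(0 + 0)\{b} + a.(a.0 + X\{a}) + (b.a.X + (0\{b} + a.X) + b.(a.X)\{b})))\{a} :: (no moves)
  u7 = (a.(rec X. a.(0 + 0)\{b} + a.(a.0 + X\{a}) + (b.a.X + (0\{b} + a.X) + b.(a.X)\{b})))\{b}\{a} :: (no moves)
  u8 = (rec X. a.(0 + 0)\{b} + a.(a.0 + X\{a}) + (b.a.X + (0\{b} + a.X) + b.(a.X)\{b}))\{b} :: -a-> u10, -a-> u8, -a-> u9
  u9 = (0 + 0)\{b}\{b} :: (no moves)
  u10 = (a.0 + (rec X. a.(0 + 0)\{b} + a.(a.0 + X\{a}) + (b.a.X + (0\{b} + a.X) + b.(a.X)\{b}))\{a})\{b} :: -a-> u11
  u11 = 0\{b} :: (no moves)
Reachable graph of Q (10 states):
  v0 = rec X. (0 + 0)\{b} + a.(a.0 + X\{a}) + (b.a.X + (0\{b} + a.X) + b.(a.X)\{b}) :: -a-> v0, -a-> v1, -b-> v2, -b-> v3
  v1 = a.0 + (rec X. (0 + 0)\{b} + a.(a.0 + X\{a}) + (b.a.X + (0\{b} + a.X) + b.(a.X)\{b}))\{a} :: -a-> v4, -b-> v5, -b-> v6
  v2 = (a.(rec X. (0 + 0)\{b} + a.(a.0 + X\{a}) + (b.a.X + (0\{b} + a.X) + b.(a.X)\{b})))\{b} :: -a-> v7
  v3 = a.(rec X. (0 + 0)\{b} + a.(a.0 + X\{a}) + (b.a.X + (0\{b} + a.X) + b.(a.X)\{b})) :: -a-> v0
  v4 = 0 :: (no moves)
  v5 = (a.(rec X. (0 + 0)\{b} + a.(a.0 + X\{a}) + (b.a.X + (0\{b} + a.X) + b.(a.X)\{b})))\{a} :: (no moves)
  v6 = (a.(rec X. (0 + 0)\{b} + a.(a.0 + X\{a}) + (b.a.X + (0\{b} + a.X) + b.(a.X)\{b})))\{b}\{a} :: (no moves)
  v7 = (rec X. (0 + 0)\{b} + a.(a.0 + X\{a}) + (b.a.X + (0\{b} + a.X) + b.(a.X)\{b}))\{b} :: -a-> v7, -a-> v8
  v8 = (a.0 + (rec X. (0 + 0)\{b} + a.(a.0 + X\{a}) + (b.a.X + (0\{b} + a.X) + b.(a.X)\{b}))\{a})\{b} :: -a-> v9
  v9 = 0\{b} :: (no moves)
Bisimilarity quotient blocks:
  B0 = {u0}
  B1 = {u1, u11, u5, u6, u7, u9, v4, v5, v6, v9}
  B2 = {u3}
  B3 = {u8}
  B4 = {u10, v8}
  B5 = {u2, v1}
  B6 = {u4}
  B7 = {v0}
  B8 = {v3}
  B9 = {v2}
  B10 = {v7}
u0 ∈ B0, v0 ∈ B7 → different blocks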